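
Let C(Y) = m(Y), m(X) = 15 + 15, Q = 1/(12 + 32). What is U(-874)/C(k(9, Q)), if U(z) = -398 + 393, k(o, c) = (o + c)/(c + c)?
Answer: -⅙ ≈ -0.16667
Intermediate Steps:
Q = 1/44 ≈ 0.022727
m(X) = 30
k(o, c) = (c + o)/(2*c) (k(o, c) = (c + o)/((2*c)) = (c + o)*(1/(2*c)) = (c + o)/(2*c))
U(z) = -5
C(Y) = 30
U(-874)/C(k(9, Q)) = -5/30 = -5*1/30 = -⅙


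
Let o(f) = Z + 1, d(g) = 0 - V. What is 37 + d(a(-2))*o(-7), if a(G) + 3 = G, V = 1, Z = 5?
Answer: 31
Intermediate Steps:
a(G) = -3 + G
d(g) = -1 (d(g) = 0 - 1*1 = 0 - 1 = -1)
o(f) = 6 (o(f) = 5 + 1 = 6)
37 + d(a(-2))*o(-7) = 37 - 1*6 = 37 - 6 = 31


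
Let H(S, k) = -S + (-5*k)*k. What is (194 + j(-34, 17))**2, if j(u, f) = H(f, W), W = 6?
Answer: 9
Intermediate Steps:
H(S, k) = -S - 5*k**2
j(u, f) = -180 - f (j(u, f) = -f - 5*6**2 = -f - 5*36 = -f - 180 = -180 - f)
(194 + j(-34, 17))**2 = (194 + (-180 - 1*17))**2 = (194 + (-180 - 17))**2 = (194 - 197)**2 = (-3)**2 = 9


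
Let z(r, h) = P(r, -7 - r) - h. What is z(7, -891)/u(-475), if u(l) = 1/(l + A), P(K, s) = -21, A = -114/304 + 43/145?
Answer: -1653273/4 ≈ -4.1332e+5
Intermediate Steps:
A = -91/1160 (A = -114*1/304 + 43*(1/145) = -3/8 + 43/145 = -91/1160 ≈ -0.078448)
u(l) = 1/(-91/1160 + l) (u(l) = 1/(l - 91/1160) = 1/(-91/1160 + l))
z(r, h) = -21 - h
z(7, -891)/u(-475) = (-21 - 1*(-891))/((1160/(-91 + 1160*(-475)))) = (-21 + 891)/((1160/(-91 - 551000))) = 870/((1160/(-551091))) = 870/((1160*(-1/551091))) = 870/(-1160/551091) = 870*(-551091/1160) = -1653273/4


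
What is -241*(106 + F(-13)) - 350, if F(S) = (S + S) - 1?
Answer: -19389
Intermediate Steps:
F(S) = -1 + 2*S (F(S) = 2*S - 1 = -1 + 2*S)
-241*(106 + F(-13)) - 350 = -241*(106 + (-1 + 2*(-13))) - 350 = -241*(106 + (-1 - 26)) - 350 = -241*(106 - 27) - 350 = -241*79 - 350 = -19039 - 350 = -19389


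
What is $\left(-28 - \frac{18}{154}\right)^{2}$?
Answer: $\frac{4687225}{5929} \approx 790.56$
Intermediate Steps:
$\left(-28 - \frac{18}{154}\right)^{2} = \left(-28 - \frac{9}{77}\right)^{2} = \left(- \frac{2165}{77}\right)^{2} = \frac{4687225}{5929}$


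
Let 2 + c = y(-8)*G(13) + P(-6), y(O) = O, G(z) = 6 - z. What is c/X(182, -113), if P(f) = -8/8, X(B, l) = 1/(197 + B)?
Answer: 20087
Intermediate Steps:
P(f) = -1 (P(f) = -8*1/8 = -1)
c = 53 (c = -2 + (-8*(6 - 1*13) - 1) = -2 + (-8*(6 - 13) - 1) = -2 + (-8*(-7) - 1) = -2 + (56 - 1) = -2 + 55 = 53)
c/X(182, -113) = 53/(1/(197 + 182)) = 53/(1/379) = 53*379 = 20087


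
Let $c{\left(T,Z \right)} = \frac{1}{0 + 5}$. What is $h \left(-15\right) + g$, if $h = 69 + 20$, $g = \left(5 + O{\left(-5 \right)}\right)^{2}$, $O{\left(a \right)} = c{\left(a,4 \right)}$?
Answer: $- \frac{32699}{25} \approx -1308.0$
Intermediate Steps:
$c{\left(T,Z \right)} = \frac{1}{5}$
$O{\left(a \right)} = \frac{1}{5}$
$g = \frac{676}{25}$ ($g = \left(5 + \frac{1}{5}\right)^{2} = \left(\frac{26}{5}\right)^{2} = \frac{676}{25} \approx 27.04$)
$h = 89$
$h \left(-15\right) + g = 89 \left(-15\right) + \frac{676}{25} = -1335 + \frac{676}{25} = - \frac{32699}{25}$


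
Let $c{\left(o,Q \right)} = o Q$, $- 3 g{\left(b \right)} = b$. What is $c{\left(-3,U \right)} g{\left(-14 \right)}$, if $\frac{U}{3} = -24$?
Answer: $1008$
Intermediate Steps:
$U = -72$ ($U = 3 \left(-24\right) = -72$)
$g{\left(b \right)} = - \frac{b}{3}$
$c{\left(o,Q \right)} = Q o$
$c{\left(-3,U \right)} g{\left(-14 \right)} = \left(-72\right) \left(-3\right) \left(\left(- \frac{1}{3}\right) \left(-14\right)\right) = 216 \cdot \frac{14}{3} = 1008$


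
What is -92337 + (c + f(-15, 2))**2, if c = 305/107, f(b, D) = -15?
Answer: -1055476313/11449 ≈ -92189.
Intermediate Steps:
c = 305/107 (c = 305*(1/107) = 305/107 ≈ 2.8505)
-92337 + (c + f(-15, 2))**2 = -92337 + (305/107 - 15)**2 = -92337 + (-1300/107)**2 = -92337 + 1690000/11449 = -1055476313/11449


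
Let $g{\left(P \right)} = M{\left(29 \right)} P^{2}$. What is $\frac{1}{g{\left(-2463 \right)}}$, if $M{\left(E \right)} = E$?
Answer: $\frac{1}{175924701} \approx 5.6842 \cdot 10^{-9}$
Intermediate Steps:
$g{\left(P \right)} = 29 P^{2}$
$\frac{1}{g{\left(-2463 \right)}} = \frac{1}{29 \left(-2463\right)^{2}} = \frac{1}{29 \cdot 6066369} = \frac{1}{175924701}$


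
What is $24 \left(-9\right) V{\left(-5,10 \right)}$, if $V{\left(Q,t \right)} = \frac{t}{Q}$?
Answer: $432$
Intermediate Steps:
$24 \left(-9\right) V{\left(-5,10 \right)} = 24 \left(-9\right) \frac{10}{-5} = - 216 \cdot 10 \left(- \frac{1}{5}\right) = \left(-216\right) \left(-2\right) = 432$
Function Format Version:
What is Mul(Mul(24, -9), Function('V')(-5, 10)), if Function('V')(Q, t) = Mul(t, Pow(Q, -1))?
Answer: 432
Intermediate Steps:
Mul(Mul(24, -9), Function('V')(-5, 10)) = Mul(Mul(24, -9), Mul(10, Pow(-5, -1))) = Mul(-216, Mul(10, Rational(-1, 5))) = Mul(-216, -2) = 432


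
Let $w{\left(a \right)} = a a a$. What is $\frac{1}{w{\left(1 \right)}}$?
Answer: $1$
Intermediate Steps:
$w{\left(a \right)} = a^{3}$ ($w{\left(a \right)} = a^{2} a = a^{3}$)
$\frac{1}{w{\left(1 \right)}} = \frac{1}{1^{3}} = 1^{-1} = 1$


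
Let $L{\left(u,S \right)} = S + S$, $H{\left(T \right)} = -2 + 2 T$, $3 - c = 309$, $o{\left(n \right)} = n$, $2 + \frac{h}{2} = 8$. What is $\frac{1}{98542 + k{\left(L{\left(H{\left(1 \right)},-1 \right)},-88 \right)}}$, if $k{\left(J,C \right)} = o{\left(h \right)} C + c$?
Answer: $\frac{1}{97180} \approx 1.029 \cdot 10^{-5}$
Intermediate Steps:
$h = 12$ ($h = -4 + 2 \cdot 8 = -4 + 16 = 12$)
$c = -306$ ($c = 3 - 309 = -306$)
$L{\left(u,S \right)} = 2 S$
$k{\left(J,C \right)} = -306 + 12 C$ ($k{\left(J,C \right)} = 12 C - 306 = -306 + 12 C$)
$\frac{1}{98542 + k{\left(L{\left(H{\left(1 \right)},-1 \right)},-88 \right)}} = \frac{1}{98542 + \left(-306 + 12 \left(-88\right)\right)} = \frac{1}{98542 - 1362} = \frac{1}{97180}$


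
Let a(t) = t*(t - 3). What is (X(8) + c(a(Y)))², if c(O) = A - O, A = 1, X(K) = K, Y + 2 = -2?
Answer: 361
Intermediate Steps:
Y = -4 (Y = -2 - 2 = -4)
a(t) = t*(-3 + t)
c(O) = 1 - O
(X(8) + c(a(Y)))² = (8 + (1 - (-4)*(-3 - 4)))² = (8 + (1 - (-4)*(-7)))² = (8 + (1 - 1*28))² = (8 + (1 - 28))² = (8 - 27)² = (-19)² = 361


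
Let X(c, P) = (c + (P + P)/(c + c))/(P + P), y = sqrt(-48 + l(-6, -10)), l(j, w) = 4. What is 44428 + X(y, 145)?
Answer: 44428 - 101*I*sqrt(11)/6380 ≈ 44428.0 - 0.052505*I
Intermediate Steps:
y = 2*I*sqrt(11) (y = sqrt(-48 + 4) = sqrt(-44) = 2*I*sqrt(11) ≈ 6.6332*I)
X(c, P) = (c + P/c)/(2*P) (X(c, P) = (c + (2*P)/((2*c)))/((2*P)) = (c + (2*P)*(1/(2*c)))*(1/(2*P)) = (c + P/c)*(1/(2*P)) = (c + P/c)/(2*P))
44428 + X(y, 145) = 44428 + (1/2)*(145 + (2*I*sqrt(11))**2)/(145*(2*I*sqrt(11))) = 44428 + (1/2)*(1/145)*(-I*sqrt(11)/22)*(145 - 44) = 44428 + (1/2)*(1/145)*(-I*sqrt(11)/22)*101 = 44428 - 101*I*sqrt(11)/6380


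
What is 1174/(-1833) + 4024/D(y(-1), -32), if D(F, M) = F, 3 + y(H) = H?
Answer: -1845172/1833 ≈ -1006.6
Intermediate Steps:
y(H) = -3 + H
1174/(-1833) + 4024/D(y(-1), -32) = 1174/(-1833) + 4024/(-3 - 1) = 1174*(-1/1833) + 4024/(-4) = -1174/1833 + 4024*(-¼) = -1174/1833 - 1006 = -1845172/1833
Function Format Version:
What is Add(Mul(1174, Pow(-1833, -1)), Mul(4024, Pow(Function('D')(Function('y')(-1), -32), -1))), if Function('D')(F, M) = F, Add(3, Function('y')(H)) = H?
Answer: Rational(-1845172, 1833) ≈ -1006.6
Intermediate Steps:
Function('y')(H) = Add(-3, H)
Add(Mul(1174, Pow(-1833, -1)), Mul(4024, Pow(Function('D')(Function('y')(-1), -32), -1))) = Add(Mul(1174, Pow(-1833, -1)), Mul(4024, Pow(Add(-3, -1), -1))) = Add(Mul(1174, Rational(-1, 1833)), Mul(4024, Pow(-4, -1))) = Add(Rational(-1174, 1833), Mul(4024, Rational(-1, 4))) = Add(Rational(-1174, 1833), -1006) = Rational(-1845172, 1833)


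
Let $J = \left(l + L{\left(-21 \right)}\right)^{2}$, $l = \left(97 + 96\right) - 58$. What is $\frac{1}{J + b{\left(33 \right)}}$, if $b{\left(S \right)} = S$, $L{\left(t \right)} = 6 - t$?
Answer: $\frac{1}{26277} \approx 3.8056 \cdot 10^{-5}$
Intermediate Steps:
$l = 135$ ($l = 193 - 58 = 135$)
$J = 26244$ ($J = \left(135 + \left(6 - -21\right)\right)^{2} = \left(135 + \left(6 + 21\right)\right)^{2} = \left(135 + 27\right)^{2} = 162^{2} = 26244$)
$\frac{1}{J + b{\left(33 \right)}} = \frac{1}{26244 + 33} = \frac{1}{26277}$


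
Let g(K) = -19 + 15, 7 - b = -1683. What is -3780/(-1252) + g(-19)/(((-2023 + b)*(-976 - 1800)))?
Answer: 218391077/72334926 ≈ 3.0192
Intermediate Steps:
b = 1690 (b = 7 - 1*(-1683) = 7 + 1683 = 1690)
g(K) = -4
-3780/(-1252) + g(-19)/(((-2023 + b)*(-976 - 1800))) = -3780/(-1252) - 4*1/((-2023 + 1690)*(-976 - 1800)) = -3780*(-1/1252) - 4/((-333*(-2776))) = 945/313 - 4/924408 = 945/313 - 4*1/924408 = 945/313 - 1/231102 = 218391077/72334926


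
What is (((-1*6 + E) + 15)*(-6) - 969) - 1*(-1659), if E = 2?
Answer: 624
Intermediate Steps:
(((-1*6 + E) + 15)*(-6) - 969) - 1*(-1659) = (((-1*6 + 2) + 15)*(-6) - 969) - 1*(-1659) = (((-6 + 2) + 15)*(-6) - 969) + 1659 = ((-4 + 15)*(-6) - 969) + 1659 = (11*(-6) - 969) + 1659 = (-66 - 969) + 1659 = -1035 + 1659 = 624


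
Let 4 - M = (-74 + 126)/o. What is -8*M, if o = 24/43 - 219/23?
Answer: -695104/8865 ≈ -78.410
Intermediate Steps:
o = -8865/989 (o = 24*(1/43) - 219*1/23 = 24/43 - 219/23 = -8865/989 ≈ -8.9636)
M = 86888/8865 (M = 4 - (-74 + 126)/(-8865/989) = 4 - 52*(-989)/8865 = 4 - 1*(-51428/8865) = 4 + 51428/8865 = 86888/8865 ≈ 9.8012)
-8*M = -8*86888/8865 = -695104/8865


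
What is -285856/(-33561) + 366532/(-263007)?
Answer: 2328924020/326917701 ≈ 7.1239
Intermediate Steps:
-285856/(-33561) + 366532/(-263007) = -285856*(-1/33561) + 366532*(-1/263007) = 285856/33561 - 366532/263007 = 2328924020/326917701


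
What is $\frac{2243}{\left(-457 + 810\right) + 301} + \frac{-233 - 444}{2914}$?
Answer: $\frac{1523336}{476439} \approx 3.1973$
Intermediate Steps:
$\frac{2243}{\left(-457 + 810\right) + 301} + \frac{-233 - 444}{2914} = \frac{2243}{353 + 301} + \left(-233 - 444\right) \frac{1}{2914} = \frac{2243}{654} - \frac{677}{2914} = \frac{1523336}{476439}$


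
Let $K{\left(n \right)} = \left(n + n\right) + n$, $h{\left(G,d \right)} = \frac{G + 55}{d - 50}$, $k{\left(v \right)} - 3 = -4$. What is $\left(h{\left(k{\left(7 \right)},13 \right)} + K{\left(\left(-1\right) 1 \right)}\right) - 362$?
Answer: $- \frac{13559}{37} \approx -366.46$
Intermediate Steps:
$k{\left(v \right)} = -1$ ($k{\left(v \right)} = 3 - 4 = -1$)
$h{\left(G,d \right)} = \frac{55 + G}{-50 + d}$
$K{\left(n \right)} = 3 n$ ($K{\left(n \right)} = 2 n + n = 3 n$)
$\left(h{\left(k{\left(7 \right)},13 \right)} + K{\left(\left(-1\right) 1 \right)}\right) - 362 = \left(\frac{55 - 1}{-50 + 13} + 3 \left(\left(-1\right) 1\right)\right) - 362 = \left(\frac{1}{-37} \cdot 54 + 3 \left(-1\right)\right) - 362 = \left(\left(- \frac{1}{37}\right) 54 - 3\right) - 362 = \left(- \frac{54}{37} - 3\right) - 362 = - \frac{165}{37} - 362 = - \frac{13559}{37}$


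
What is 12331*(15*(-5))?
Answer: -924825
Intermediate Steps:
12331*(15*(-5)) = 12331*(-75) = -924825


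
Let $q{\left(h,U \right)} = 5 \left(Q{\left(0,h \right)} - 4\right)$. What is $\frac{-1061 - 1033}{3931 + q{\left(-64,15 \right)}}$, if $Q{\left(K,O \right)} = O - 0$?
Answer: $- \frac{698}{1197} \approx -0.58312$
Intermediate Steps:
$Q{\left(K,O \right)} = O$ ($Q{\left(K,O \right)} = O + 0 = O$)
$q{\left(h,U \right)} = -20 + 5 h$ ($q{\left(h,U \right)} = 5 \left(h - 4\right) = 5 \left(-4 + h\right) = -20 + 5 h$)
$\frac{-1061 - 1033}{3931 + q{\left(-64,15 \right)}} = \frac{-1061 - 1033}{3931 + \left(-20 + 5 \left(-64\right)\right)} = - \frac{2094}{3931 - 340} = - \frac{2094}{3591} = \left(-2094\right) \frac{1}{3591} = - \frac{698}{1197}$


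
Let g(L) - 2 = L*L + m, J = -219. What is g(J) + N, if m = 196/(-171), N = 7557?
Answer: 9493724/171 ≈ 55519.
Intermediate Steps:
m = -196/171 (m = 196*(-1/171) = -196/171 ≈ -1.1462)
g(L) = 146/171 + L² (g(L) = 2 + (L*L - 196/171) = 2 + (L² - 196/171) = 2 + (-196/171 + L²) = 146/171 + L²)
g(J) + N = (146/171 + (-219)²) + 7557 = (146/171 + 47961) + 7557 = 8201477/171 + 7557 = 9493724/171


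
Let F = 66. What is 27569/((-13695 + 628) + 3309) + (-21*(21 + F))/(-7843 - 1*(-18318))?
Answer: -306613141/102215050 ≈ -2.9997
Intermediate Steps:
27569/((-13695 + 628) + 3309) + (-21*(21 + F))/(-7843 - 1*(-18318)) = 27569/((-13695 + 628) + 3309) + (-21*(21 + 66))/(-7843 - 1*(-18318)) = 27569/(-13067 + 3309) + (-21*87)/(-7843 + 18318) = 27569/(-9758) - 1827/10475 = 27569*(-1/9758) - 1827*1/10475 = -27569/9758 - 1827/10475 = -306613141/102215050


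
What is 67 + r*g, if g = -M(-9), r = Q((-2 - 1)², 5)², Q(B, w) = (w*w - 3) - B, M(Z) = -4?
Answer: 743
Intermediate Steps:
Q(B, w) = -3 + w² - B (Q(B, w) = (w² - 3) - B = (-3 + w²) - B = -3 + w² - B)
r = 169 (r = (-3 + 5² - (-2 - 1)²)² = (-3 + 25 - 1*(-3)²)² = (-3 + 25 - 1*9)² = (-3 + 25 - 9)² = 13² = 169)
g = 4 (g = -1*(-4) = 4)
67 + r*g = 67 + 169*4 = 67 + 676 = 743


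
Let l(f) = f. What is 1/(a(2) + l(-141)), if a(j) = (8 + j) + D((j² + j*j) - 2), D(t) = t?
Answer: -1/125 ≈ -0.0080000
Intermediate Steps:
a(j) = 6 + j + 2*j² (a(j) = (8 + j) + ((j² + j*j) - 2) = (8 + j) + ((j² + j²) - 2) = (8 + j) + (2*j² - 2) = (8 + j) + (-2 + 2*j²) = 6 + j + 2*j²)
1/(a(2) + l(-141)) = 1/((6 + 2 + 2*2²) - 141) = 1/((6 + 2 + 2*4) - 141) = 1/((6 + 2 + 8) - 141) = 1/(16 - 141) = 1/(-125) = -1/125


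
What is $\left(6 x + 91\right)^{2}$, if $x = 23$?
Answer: $52441$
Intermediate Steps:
$\left(6 x + 91\right)^{2} = \left(6 \cdot 23 + 91\right)^{2} = \left(138 + 91\right)^{2} = 229^{2} = 52441$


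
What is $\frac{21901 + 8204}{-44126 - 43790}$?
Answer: $- \frac{30105}{87916} \approx -0.34243$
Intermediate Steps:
$\frac{21901 + 8204}{-44126 - 43790} = \frac{30105}{-87916} = 30105 \left(- \frac{1}{87916}\right) = - \frac{30105}{87916}$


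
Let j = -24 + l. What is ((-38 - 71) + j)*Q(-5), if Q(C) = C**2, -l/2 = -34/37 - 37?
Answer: -52875/37 ≈ -1429.1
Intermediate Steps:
l = 2806/37 (l = -2*(-34/37 - 37) = -2*(-1403/37) = 2806/37 ≈ 75.838)
j = 1918/37 (j = -24 + 2806/37 = 1918/37 ≈ 51.838)
((-38 - 71) + j)*Q(-5) = ((-38 - 71) + 1918/37)*(-5)**2 = (-109 + 1918/37)*25 = -2115/37*25 = -52875/37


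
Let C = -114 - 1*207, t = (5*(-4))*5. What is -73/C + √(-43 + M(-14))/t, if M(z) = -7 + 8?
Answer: 73/321 - I*√42/100 ≈ 0.22741 - 0.064807*I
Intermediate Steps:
M(z) = 1
t = -100 (t = -20*5 = -100)
C = -321 (C = -114 - 207 = -321)
-73/C + √(-43 + M(-14))/t = -73/(-321) + √(-43 + 1)/(-100) = -73*(-1/321) + √(-42)*(-1/100) = 73/321 + (I*√42)*(-1/100) = 73/321 - I*√42/100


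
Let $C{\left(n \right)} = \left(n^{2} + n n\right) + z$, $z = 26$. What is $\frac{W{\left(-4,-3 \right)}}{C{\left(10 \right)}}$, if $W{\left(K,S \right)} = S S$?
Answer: $\frac{9}{226} \approx 0.039823$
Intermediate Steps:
$C{\left(n \right)} = 26 + 2 n^{2}$ ($C{\left(n \right)} = \left(n^{2} + n n\right) + 26 = \left(n^{2} + n^{2}\right) + 26 = 2 n^{2} + 26 = 26 + 2 n^{2}$)
$W{\left(K,S \right)} = S^{2}$
$\frac{W{\left(-4,-3 \right)}}{C{\left(10 \right)}} = \frac{\left(-3\right)^{2}}{26 + 2 \cdot 10^{2}} = \frac{9}{26 + 2 \cdot 100} = \frac{9}{26 + 200} = \frac{9}{226}$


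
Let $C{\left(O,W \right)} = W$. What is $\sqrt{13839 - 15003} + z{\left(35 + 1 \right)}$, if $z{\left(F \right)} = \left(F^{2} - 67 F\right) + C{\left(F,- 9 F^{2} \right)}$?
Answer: $-12780 + 2 i \sqrt{291} \approx -12780.0 + 34.117 i$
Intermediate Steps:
$z{\left(F \right)} = - 67 F - 8 F^{2}$ ($z{\left(F \right)} = \left(F^{2} - 67 F\right) - 9 F^{2} = - 67 F - 8 F^{2}$)
$\sqrt{13839 - 15003} + z{\left(35 + 1 \right)} = \sqrt{13839 - 15003} + \left(35 + 1\right) \left(-67 - 8 \left(35 + 1\right)\right) = \sqrt{-1164} + 36 \left(-67 - 288\right) = 2 i \sqrt{291} + 36 \left(-67 - 288\right) = 2 i \sqrt{291} + 36 \left(-355\right) = 2 i \sqrt{291} - 12780 = -12780 + 2 i \sqrt{291}$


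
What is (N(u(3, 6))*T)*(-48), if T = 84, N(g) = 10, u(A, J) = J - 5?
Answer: -40320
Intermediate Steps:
u(A, J) = -5 + J
(N(u(3, 6))*T)*(-48) = (10*84)*(-48) = 840*(-48) = -40320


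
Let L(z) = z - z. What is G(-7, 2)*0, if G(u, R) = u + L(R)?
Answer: 0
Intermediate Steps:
L(z) = 0
G(u, R) = u (G(u, R) = u + 0 = u)
G(-7, 2)*0 = -7*0 = 0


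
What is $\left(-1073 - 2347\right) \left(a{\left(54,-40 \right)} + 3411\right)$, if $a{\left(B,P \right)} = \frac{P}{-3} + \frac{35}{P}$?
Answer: $- \frac{23416455}{2} \approx -1.1708 \cdot 10^{7}$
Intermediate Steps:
$a{\left(B,P \right)} = \frac{35}{P} - \frac{P}{3}$ ($a{\left(B,P \right)} = P \left(- \frac{1}{3}\right) + \frac{35}{P} = - \frac{P}{3} + \frac{35}{P} = \frac{35}{P} - \frac{P}{3}$)
$\left(-1073 - 2347\right) \left(a{\left(54,-40 \right)} + 3411\right) = \left(-1073 - 2347\right) \left(\left(\frac{35}{-40} - - \frac{40}{3}\right) + 3411\right) = - 3420 \left(\left(35 \left(- \frac{1}{40}\right) + \frac{40}{3}\right) + 3411\right) = - 3420 \left(\left(- \frac{7}{8} + \frac{40}{3}\right) + 3411\right) = - 3420 \left(\frac{299}{24} + 3411\right) = \left(-3420\right) \frac{82163}{24} = - \frac{23416455}{2}$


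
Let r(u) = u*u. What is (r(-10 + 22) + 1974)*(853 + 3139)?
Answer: 8455056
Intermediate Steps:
r(u) = u**2
(r(-10 + 22) + 1974)*(853 + 3139) = ((-10 + 22)**2 + 1974)*(853 + 3139) = (12**2 + 1974)*3992 = (144 + 1974)*3992 = 2118*3992 = 8455056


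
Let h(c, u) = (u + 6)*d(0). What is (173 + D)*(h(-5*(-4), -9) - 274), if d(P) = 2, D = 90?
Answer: -73640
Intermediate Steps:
h(c, u) = 12 + 2*u (h(c, u) = (u + 6)*2 = (6 + u)*2 = 12 + 2*u)
(173 + D)*(h(-5*(-4), -9) - 274) = (173 + 90)*((12 + 2*(-9)) - 274) = 263*((12 - 18) - 274) = 263*(-6 - 274) = 263*(-280) = -73640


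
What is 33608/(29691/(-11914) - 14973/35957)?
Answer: -14397388186384/1245987609 ≈ -11555.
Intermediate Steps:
33608/(29691/(-11914) - 14973/35957) = 33608/(29691*(-1/11914) - 14973*1/35957) = 33608/(-29691/11914 - 14973/35957) = 33608/(-1245987609/428391698) = 33608*(-428391698/1245987609) = -14397388186384/1245987609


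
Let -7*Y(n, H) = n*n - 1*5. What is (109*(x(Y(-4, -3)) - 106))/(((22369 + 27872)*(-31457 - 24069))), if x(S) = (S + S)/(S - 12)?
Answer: 547616/132509883885 ≈ 4.1326e-6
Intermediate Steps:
Y(n, H) = 5/7 - n²/7 (Y(n, H) = -(n*n - 1*5)/7 = -(n² - 5)/7 = -(-5 + n²)/7 = 5/7 - n²/7)
x(S) = 2*S/(-12 + S) (x(S) = (2*S)/(-12 + S) = 2*S/(-12 + S))
(109*(x(Y(-4, -3)) - 106))/(((22369 + 27872)*(-31457 - 24069))) = (109*(2*(5/7 - ⅐*(-4)²)/(-12 + (5/7 - ⅐*(-4)²)) - 106))/(((22369 + 27872)*(-31457 - 24069))) = (109*(2*(5/7 - ⅐*16)/(-12 + (5/7 - ⅐*16)) - 106))/((50241*(-55526))) = (109*(2*(5/7 - 16/7)/(-12 + (5/7 - 16/7)) - 106))/(-2789681766) = (109*(2*(-11/7)/(-12 - 11/7) - 106))*(-1/2789681766) = (109*(2*(-11/7)/(-95/7) - 106))*(-1/2789681766) = (109*(2*(-11/7)*(-7/95) - 106))*(-1/2789681766) = (109*(22/95 - 106))*(-1/2789681766) = (109*(-10048/95))*(-1/2789681766) = -1095232/95*(-1/2789681766) = 547616/132509883885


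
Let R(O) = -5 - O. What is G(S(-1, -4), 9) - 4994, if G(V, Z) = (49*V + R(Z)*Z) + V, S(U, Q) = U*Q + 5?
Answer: -4670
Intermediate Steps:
S(U, Q) = 5 + Q*U (S(U, Q) = Q*U + 5 = 5 + Q*U)
G(V, Z) = 50*V + Z*(-5 - Z) (G(V, Z) = (49*V + (-5 - Z)*Z) + V = (49*V + Z*(-5 - Z)) + V = 50*V + Z*(-5 - Z))
G(S(-1, -4), 9) - 4994 = (50*(5 - 4*(-1)) - 1*9*(5 + 9)) - 4994 = (50*(5 + 4) - 1*9*14) - 4994 = (50*9 - 126) - 4994 = (450 - 126) - 4994 = 324 - 4994 = -4670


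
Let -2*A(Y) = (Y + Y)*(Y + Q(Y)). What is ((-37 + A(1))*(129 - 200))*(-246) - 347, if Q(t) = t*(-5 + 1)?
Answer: -594191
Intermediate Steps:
Q(t) = -4*t (Q(t) = t*(-4) = -4*t)
A(Y) = 3*Y**2 (A(Y) = -(Y + Y)*(Y - 4*Y)/2 = -2*Y*(-3*Y)/2 = -(-3)*Y**2 = 3*Y**2)
((-37 + A(1))*(129 - 200))*(-246) - 347 = ((-37 + 3*1**2)*(129 - 200))*(-246) - 347 = ((-37 + 3*1)*(-71))*(-246) - 347 = ((-37 + 3)*(-71))*(-246) - 347 = -34*(-71)*(-246) - 347 = 2414*(-246) - 347 = -593844 - 347 = -594191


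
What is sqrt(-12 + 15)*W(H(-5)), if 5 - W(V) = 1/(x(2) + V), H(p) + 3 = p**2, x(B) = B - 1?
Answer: 114*sqrt(3)/23 ≈ 8.5849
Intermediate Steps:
x(B) = -1 + B
H(p) = -3 + p**2
W(V) = 5 - 1/(1 + V) (W(V) = 5 - 1/((-1 + 2) + V) = 5 - 1/(1 + V))
sqrt(-12 + 15)*W(H(-5)) = sqrt(-12 + 15)*((4 + 5*(-3 + (-5)**2))/(1 + (-3 + (-5)**2))) = sqrt(3)*((4 + 5*(-3 + 25))/(1 + (-3 + 25))) = sqrt(3)*((4 + 5*22)/(1 + 22)) = sqrt(3)*((4 + 110)/23) = sqrt(3)*((1/23)*114) = sqrt(3)*(114/23) = 114*sqrt(3)/23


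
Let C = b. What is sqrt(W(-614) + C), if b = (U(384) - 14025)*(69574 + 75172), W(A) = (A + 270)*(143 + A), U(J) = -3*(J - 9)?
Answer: 6*I*sqrt(60909441) ≈ 46827.0*I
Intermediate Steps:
U(J) = 27 - 3*J (U(J) = -3*(-9 + J) = 27 - 3*J)
W(A) = (143 + A)*(270 + A) (W(A) = (270 + A)*(143 + A) = (143 + A)*(270 + A))
b = -2192901900 (b = ((27 - 3*384) - 14025)*(69574 + 75172) = ((27 - 1152) - 14025)*144746 = (-1125 - 14025)*144746 = -15150*144746 = -2192901900)
C = -2192901900
sqrt(W(-614) + C) = sqrt((38610 + (-614)**2 + 413*(-614)) - 2192901900) = sqrt((38610 + 376996 - 253582) - 2192901900) = sqrt(162024 - 2192901900) = sqrt(-2192739876) = 6*I*sqrt(60909441)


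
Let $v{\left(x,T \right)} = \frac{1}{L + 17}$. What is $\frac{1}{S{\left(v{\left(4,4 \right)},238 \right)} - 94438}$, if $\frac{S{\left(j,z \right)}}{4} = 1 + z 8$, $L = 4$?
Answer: $- \frac{1}{86818} \approx -1.1518 \cdot 10^{-5}$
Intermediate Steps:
$v{\left(x,T \right)} = \frac{1}{21}$ ($v{\left(x,T \right)} = \frac{1}{4 + 17} = \frac{1}{21}$)
$S{\left(j,z \right)} = 4 + 32 z$ ($S{\left(j,z \right)} = 4 \left(1 + z 8\right) = 4 \left(1 + 8 z\right) = 4 + 32 z$)
$\frac{1}{S{\left(v{\left(4,4 \right)},238 \right)} - 94438} = \frac{1}{\left(4 + 32 \cdot 238\right) - 94438} = \frac{1}{\left(4 + 7616\right) - 94438} = \frac{1}{7620 - 94438} = \frac{1}{-86818} = - \frac{1}{86818}$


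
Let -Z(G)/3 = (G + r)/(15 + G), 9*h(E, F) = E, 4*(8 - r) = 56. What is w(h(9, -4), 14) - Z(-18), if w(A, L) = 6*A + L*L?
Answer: 226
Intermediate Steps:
r = -6 (r = 8 - ¼*56 = 8 - 14 = -6)
h(E, F) = E/9
w(A, L) = L² + 6*A (w(A, L) = 6*A + L² = L² + 6*A)
Z(G) = -3*(-6 + G)/(15 + G) (Z(G) = -3*(G - 6)/(15 + G) = -3*(-6 + G)/(15 + G))
w(h(9, -4), 14) - Z(-18) = (14² + 6*((⅑)*9)) - 3*(6 - 1*(-18))/(15 - 18) = (196 + 6*1) - 3*(6 + 18)/(-3) = (196 + 6) - 3*(-1)*24/3 = 202 - 1*(-24) = 202 + 24 = 226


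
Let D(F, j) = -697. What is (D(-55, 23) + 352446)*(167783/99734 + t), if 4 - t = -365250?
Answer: 12813656866123031/99734 ≈ 1.2848e+11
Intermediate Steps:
t = 365254 (t = 4 - 1*(-365250) = 4 + 365250 = 365254)
(D(-55, 23) + 352446)*(167783/99734 + t) = (-697 + 352446)*(167783/99734 + 365254) = 351749*(167783*(1/99734) + 365254) = 351749*(167783/99734 + 365254) = 351749*(36428410219/99734) = 12813656866123031/99734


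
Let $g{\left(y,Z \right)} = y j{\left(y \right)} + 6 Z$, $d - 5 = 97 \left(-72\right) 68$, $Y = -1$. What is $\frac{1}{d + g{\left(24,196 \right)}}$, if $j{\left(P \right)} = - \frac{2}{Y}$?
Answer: $- \frac{1}{473683} \approx -2.1111 \cdot 10^{-6}$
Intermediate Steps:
$d = -474907$ ($d = 5 + 97 \left(-72\right) 68 = 5 - 474912 = -474907$)
$j{\left(P \right)} = 2$ ($j{\left(P \right)} = - \frac{2}{-1} = \left(-2\right) \left(-1\right) = 2$)
$g{\left(y,Z \right)} = 2 y + 6 Z$ ($g{\left(y,Z \right)} = y 2 + 6 Z = 2 y + 6 Z$)
$\frac{1}{d + g{\left(24,196 \right)}} = \frac{1}{-474907 + \left(2 \cdot 24 + 6 \cdot 196\right)} = \frac{1}{-474907 + \left(48 + 1176\right)} = \frac{1}{-474907 + 1224} = \frac{1}{-473683} = - \frac{1}{473683}$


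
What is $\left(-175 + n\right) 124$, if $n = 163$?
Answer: $-1488$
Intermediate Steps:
$\left(-175 + n\right) 124 = \left(-175 + 163\right) 124 = \left(-12\right) 124 = -1488$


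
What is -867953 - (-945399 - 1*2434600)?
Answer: 2512046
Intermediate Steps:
-867953 - (-945399 - 1*2434600) = -867953 - (-945399 - 2434600) = -867953 - 1*(-3379999) = -867953 + 3379999 = 2512046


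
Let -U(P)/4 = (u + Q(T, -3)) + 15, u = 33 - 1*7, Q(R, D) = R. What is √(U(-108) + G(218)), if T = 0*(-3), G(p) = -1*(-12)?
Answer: 2*I*√38 ≈ 12.329*I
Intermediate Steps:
G(p) = 12
T = 0
u = 26 (u = 33 - 7 = 26)
U(P) = -164 (U(P) = -4*((26 + 0) + 15) = -4*(26 + 15) = -4*41 = -164)
√(U(-108) + G(218)) = √(-164 + 12) = √(-152) = 2*I*√38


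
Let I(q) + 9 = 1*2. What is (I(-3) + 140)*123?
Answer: 16359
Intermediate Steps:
I(q) = -7 (I(q) = -9 + 1*2 = -9 + 2 = -7)
(I(-3) + 140)*123 = (-7 + 140)*123 = 133*123 = 16359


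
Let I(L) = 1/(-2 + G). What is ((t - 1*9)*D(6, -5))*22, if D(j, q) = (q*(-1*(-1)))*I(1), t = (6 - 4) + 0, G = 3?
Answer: 770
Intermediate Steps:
t = 2 (t = 2 + 0 = 2)
I(L) = 1 (I(L) = 1/(-2 + 3) = 1/1 = 1)
D(j, q) = q (D(j, q) = (q*(-1*(-1)))*1 = (q*1)*1 = q*1 = q)
((t - 1*9)*D(6, -5))*22 = ((2 - 1*9)*(-5))*22 = ((2 - 9)*(-5))*22 = -7*(-5)*22 = 35*22 = 770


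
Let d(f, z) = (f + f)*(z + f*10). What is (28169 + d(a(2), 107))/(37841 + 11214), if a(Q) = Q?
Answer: 28677/49055 ≈ 0.58459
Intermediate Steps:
d(f, z) = 2*f*(z + 10*f) (d(f, z) = (2*f)*(z + 10*f) = 2*f*(z + 10*f))
(28169 + d(a(2), 107))/(37841 + 11214) = (28169 + 2*2*(107 + 10*2))/(37841 + 11214) = (28169 + 2*2*(107 + 20))/49055 = (28169 + 2*2*127)*(1/49055) = (28169 + 508)*(1/49055) = 28677*(1/49055) = 28677/49055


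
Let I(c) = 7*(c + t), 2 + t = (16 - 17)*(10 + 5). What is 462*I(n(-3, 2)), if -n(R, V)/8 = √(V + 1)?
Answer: -54978 - 25872*√3 ≈ -99790.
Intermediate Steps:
n(R, V) = -8*√(1 + V) (n(R, V) = -8*√(V + 1) = -8*√(1 + V))
t = -17 (t = -2 + (16 - 17)*(10 + 5) = -2 - 1*15 = -2 - 15 = -17)
I(c) = -119 + 7*c (I(c) = 7*(c - 17) = 7*(-17 + c) = -119 + 7*c)
462*I(n(-3, 2)) = 462*(-119 + 7*(-8*√(1 + 2))) = 462*(-119 + 7*(-8*√3)) = 462*(-119 - 56*√3) = -54978 - 25872*√3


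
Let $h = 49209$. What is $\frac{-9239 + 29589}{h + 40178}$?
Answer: $\frac{20350}{89387} \approx 0.22766$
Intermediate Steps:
$\frac{-9239 + 29589}{h + 40178} = \frac{-9239 + 29589}{49209 + 40178} = \frac{20350}{89387}$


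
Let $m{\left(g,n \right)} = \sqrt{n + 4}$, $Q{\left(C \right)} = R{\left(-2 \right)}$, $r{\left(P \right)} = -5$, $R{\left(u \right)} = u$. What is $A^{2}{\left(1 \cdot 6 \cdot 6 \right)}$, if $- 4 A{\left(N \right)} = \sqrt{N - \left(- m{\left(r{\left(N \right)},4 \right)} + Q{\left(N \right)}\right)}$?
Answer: $\frac{19}{8} + \frac{\sqrt{2}}{8} \approx 2.5518$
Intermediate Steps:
$Q{\left(C \right)} = -2$
$m{\left(g,n \right)} = \sqrt{4 + n}$
$A{\left(N \right)} = - \frac{\sqrt{2 + N + 2 \sqrt{2}}}{4}$ ($A{\left(N \right)} = - \frac{\sqrt{N - \left(-2 - \sqrt{4 + 4}\right)}}{4} = - \frac{\sqrt{N + \left(\sqrt{8} + 2\right)}}{4} = - \frac{\sqrt{N + \left(2 \sqrt{2} + 2\right)}}{4} = - \frac{\sqrt{N + \left(2 + 2 \sqrt{2}\right)}}{4} = - \frac{\sqrt{2 + N + 2 \sqrt{2}}}{4}$)
$A^{2}{\left(1 \cdot 6 \cdot 6 \right)} = \left(- \frac{\sqrt{2 + 1 \cdot 6 \cdot 6 + 2 \sqrt{2}}}{4}\right)^{2} = \left(- \frac{\sqrt{2 + 6 \cdot 6 + 2 \sqrt{2}}}{4}\right)^{2} = \left(- \frac{\sqrt{2 + 36 + 2 \sqrt{2}}}{4}\right)^{2} = \left(- \frac{\sqrt{38 + 2 \sqrt{2}}}{4}\right)^{2} = \frac{19}{8} + \frac{\sqrt{2}}{8}$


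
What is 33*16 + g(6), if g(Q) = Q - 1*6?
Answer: 528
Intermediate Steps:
g(Q) = -6 + Q (g(Q) = Q - 6 = -6 + Q)
33*16 + g(6) = 33*16 + (-6 + 6) = 528 + 0 = 528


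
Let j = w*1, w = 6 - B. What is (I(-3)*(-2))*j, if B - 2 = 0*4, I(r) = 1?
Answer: -8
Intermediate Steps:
B = 2 (B = 2 + 0*4 = 2 + 0 = 2)
w = 4 (w = 6 - 1*2 = 6 - 2 = 4)
j = 4 (j = 4*1 = 4)
(I(-3)*(-2))*j = (1*(-2))*4 = -2*4 = -8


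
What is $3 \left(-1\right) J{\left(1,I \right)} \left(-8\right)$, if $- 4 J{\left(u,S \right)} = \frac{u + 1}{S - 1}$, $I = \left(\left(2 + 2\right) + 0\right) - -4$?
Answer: $- \frac{12}{7} \approx -1.7143$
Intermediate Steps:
$I = 8$ ($I = \left(4 + 0\right) + 4 = 4 + 4 = 8$)
$J{\left(u,S \right)} = - \frac{1 + u}{4 \left(-1 + S\right)}$ ($J{\left(u,S \right)} = - \frac{\left(u + 1\right) \frac{1}{S - 1}}{4} = - \frac{\left(1 + u\right) \frac{1}{-1 + S}}{4} = - \frac{\frac{1}{-1 + S} \left(1 + u\right)}{4} = - \frac{1 + u}{4 \left(-1 + S\right)}$)
$3 \left(-1\right) J{\left(1,I \right)} \left(-8\right) = 3 \left(-1\right) \frac{-1 - 1}{4 \left(-1 + 8\right)} \left(-8\right) = - 3 \frac{-1 - 1}{4 \cdot 7} \left(-8\right) = - 3 \cdot \frac{1}{4} \cdot \frac{1}{7} \left(-2\right) \left(-8\right) = \left(-3\right) \left(- \frac{1}{14}\right) \left(-8\right) = \frac{3}{14} \left(-8\right) = - \frac{12}{7}$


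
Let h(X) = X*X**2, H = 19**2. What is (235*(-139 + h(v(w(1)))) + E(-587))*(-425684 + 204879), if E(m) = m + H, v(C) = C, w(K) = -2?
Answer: 7677610655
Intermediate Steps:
H = 361
h(X) = X**3
E(m) = 361 + m (E(m) = m + 361 = 361 + m)
(235*(-139 + h(v(w(1)))) + E(-587))*(-425684 + 204879) = (235*(-139 + (-2)**3) + (361 - 587))*(-425684 + 204879) = (235*(-139 - 8) - 226)*(-220805) = (235*(-147) - 226)*(-220805) = (-34545 - 226)*(-220805) = -34771*(-220805) = 7677610655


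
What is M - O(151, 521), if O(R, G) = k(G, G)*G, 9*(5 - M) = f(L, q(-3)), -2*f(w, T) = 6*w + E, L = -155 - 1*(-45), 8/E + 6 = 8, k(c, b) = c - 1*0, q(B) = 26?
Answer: -2443252/9 ≈ -2.7147e+5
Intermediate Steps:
k(c, b) = c (k(c, b) = c + 0 = c)
E = 4 (E = 8/(-6 + 8) = 8/2 = 8*(1/2) = 4)
L = -110 (L = -155 + 45 = -110)
f(w, T) = -2 - 3*w (f(w, T) = -(6*w + 4)/2 = -(4 + 6*w)/2 = -2 - 3*w)
M = -283/9 (M = 5 - (-2 - 3*(-110))/9 = 5 - (-2 + 330)/9 = 5 - 1/9*328 = 5 - 328/9 = -283/9 ≈ -31.444)
O(R, G) = G**2 (O(R, G) = G*G = G**2)
M - O(151, 521) = -283/9 - 1*521**2 = -283/9 - 1*271441 = -283/9 - 271441 = -2443252/9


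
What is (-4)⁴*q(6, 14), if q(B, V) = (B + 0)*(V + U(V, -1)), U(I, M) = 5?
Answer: 29184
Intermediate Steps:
q(B, V) = B*(5 + V) (q(B, V) = (B + 0)*(V + 5) = B*(5 + V))
(-4)⁴*q(6, 14) = (-4)⁴*(6*(5 + 14)) = 256*(6*19) = 256*114 = 29184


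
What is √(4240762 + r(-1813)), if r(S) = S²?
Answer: √7527731 ≈ 2743.7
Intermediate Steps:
√(4240762 + r(-1813)) = √(4240762 + (-1813)²) = √(4240762 + 3286969) = √7527731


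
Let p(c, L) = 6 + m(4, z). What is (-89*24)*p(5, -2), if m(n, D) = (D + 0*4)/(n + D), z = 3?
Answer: -96120/7 ≈ -13731.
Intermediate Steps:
m(n, D) = D/(D + n) (m(n, D) = (D + 0)/(D + n) = D/(D + n))
p(c, L) = 45/7 (p(c, L) = 6 + 3/(3 + 4) = 6 + 3/7 = 45/7)
(-89*24)*p(5, -2) = -89*24*(45/7) = -2136*45/7 = -96120/7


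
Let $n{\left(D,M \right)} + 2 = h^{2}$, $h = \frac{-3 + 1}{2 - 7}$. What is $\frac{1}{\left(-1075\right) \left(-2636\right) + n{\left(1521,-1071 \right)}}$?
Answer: $\frac{25}{70842454} \approx 3.529 \cdot 10^{-7}$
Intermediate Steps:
$h = \frac{2}{5}$ ($h = - \frac{2}{-5} = \left(-2\right) \left(- \frac{1}{5}\right) = \frac{2}{5} \approx 0.4$)
$n{\left(D,M \right)} = - \frac{46}{25}$ ($n{\left(D,M \right)} = -2 + \left(\frac{2}{5}\right)^{2} = -2 + \frac{4}{25} = - \frac{46}{25}$)
$\frac{1}{\left(-1075\right) \left(-2636\right) + n{\left(1521,-1071 \right)}} = \frac{1}{\left(-1075\right) \left(-2636\right) - \frac{46}{25}} = \frac{1}{2833700 - \frac{46}{25}} = \frac{1}{\frac{70842454}{25}} = \frac{25}{70842454}$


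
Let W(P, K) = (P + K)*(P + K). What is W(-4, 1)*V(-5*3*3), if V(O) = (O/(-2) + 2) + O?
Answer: -369/2 ≈ -184.50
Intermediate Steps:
W(P, K) = (K + P)² (W(P, K) = (K + P)*(K + P) = (K + P)²)
V(O) = 2 + O/2 (V(O) = (O*(-½) + 2) + O = (-O/2 + 2) + O = (2 - O/2) + O = 2 + O/2)
W(-4, 1)*V(-5*3*3) = (1 - 4)²*(2 + (-5*3*3)/2) = (-3)²*(2 + (-15*3)/2) = 9*(2 + (½)*(-45)) = 9*(2 - 45/2) = 9*(-41/2) = -369/2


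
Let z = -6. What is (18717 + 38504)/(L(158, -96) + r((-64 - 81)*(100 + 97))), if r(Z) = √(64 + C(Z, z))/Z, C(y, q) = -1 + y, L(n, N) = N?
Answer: -2241120135058800/3759940123051 + 1634517865*I*√28502/7519880246102 ≈ -596.05 + 0.036696*I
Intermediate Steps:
r(Z) = √(63 + Z)/Z (r(Z) = √(64 + (-1 + Z))/Z = √(63 + Z)/Z)
(18717 + 38504)/(L(158, -96) + r((-64 - 81)*(100 + 97))) = (18717 + 38504)/(-96 + √(63 + (-64 - 81)*(100 + 97))/(((-64 - 81)*(100 + 97)))) = 57221/(-96 + √(63 - 145*197)/((-145*197))) = 57221/(-96 + √(63 - 28565)/(-28565)) = 57221/(-96 - I*√28502/28565)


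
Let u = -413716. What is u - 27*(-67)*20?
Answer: -377536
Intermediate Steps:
u - 27*(-67)*20 = -413716 - 27*(-67)*20 = -413716 - (-1809)*20 = -413716 - 1*(-36180) = -413716 + 36180 = -377536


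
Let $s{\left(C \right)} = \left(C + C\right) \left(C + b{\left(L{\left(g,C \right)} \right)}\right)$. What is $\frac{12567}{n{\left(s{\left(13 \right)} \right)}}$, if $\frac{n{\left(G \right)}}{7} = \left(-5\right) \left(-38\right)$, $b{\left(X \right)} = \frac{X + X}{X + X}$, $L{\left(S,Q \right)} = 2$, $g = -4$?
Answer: $\frac{12567}{1330} \approx 9.4489$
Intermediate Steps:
$b{\left(X \right)} = 1$ ($b{\left(X \right)} = \frac{2 X}{2 X} = 2 X \frac{1}{2 X} = 1$)
$s{\left(C \right)} = 2 C \left(1 + C\right)$ ($s{\left(C \right)} = \left(C + C\right) \left(C + 1\right) = 2 C \left(1 + C\right)$)
$n{\left(G \right)} = 1330$ ($n{\left(G \right)} = 7 \left(\left(-5\right) \left(-38\right)\right) = 7 \cdot 190 = 1330$)
$\frac{12567}{n{\left(s{\left(13 \right)} \right)}} = \frac{12567}{1330}$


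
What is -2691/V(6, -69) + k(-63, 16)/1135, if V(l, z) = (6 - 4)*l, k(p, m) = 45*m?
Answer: -203043/908 ≈ -223.62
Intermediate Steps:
V(l, z) = 2*l
-2691/V(6, -69) + k(-63, 16)/1135 = -2691/(2*6) + (45*16)/1135 = -2691/12 + 720*(1/1135) = -2691*1/12 + 144/227 = -897/4 + 144/227 = -203043/908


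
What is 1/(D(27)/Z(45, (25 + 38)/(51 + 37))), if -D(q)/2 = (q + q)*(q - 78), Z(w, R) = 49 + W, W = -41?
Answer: 2/1377 ≈ 0.0014524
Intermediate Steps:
Z(w, R) = 8 (Z(w, R) = 49 - 41 = 8)
D(q) = -4*q*(-78 + q) (D(q) = -2*(q + q)*(q - 78) = -2*2*q*(-78 + q) = -4*q*(-78 + q))
1/(D(27)/Z(45, (25 + 38)/(51 + 37))) = 1/((4*27*(78 - 1*27))/8) = 1/((4*27*(78 - 27))*(⅛)) = 1/((4*27*51)*(⅛)) = 1/(5508*(⅛)) = 1/(1377/2) = 2/1377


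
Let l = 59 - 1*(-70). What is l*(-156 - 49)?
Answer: -26445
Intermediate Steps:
l = 129 (l = 59 + 70 = 129)
l*(-156 - 49) = 129*(-156 - 49) = 129*(-205) = -26445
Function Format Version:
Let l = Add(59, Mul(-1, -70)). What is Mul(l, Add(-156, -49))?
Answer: -26445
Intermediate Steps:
l = 129 (l = Add(59, 70) = 129)
Mul(l, Add(-156, -49)) = Mul(129, Add(-156, -49)) = Mul(129, -205) = -26445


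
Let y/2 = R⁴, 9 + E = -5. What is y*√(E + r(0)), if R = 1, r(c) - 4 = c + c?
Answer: 2*I*√10 ≈ 6.3246*I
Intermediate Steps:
E = -14 (E = -9 - 5 = -14)
r(c) = 4 + 2*c (r(c) = 4 + (c + c) = 4 + 2*c)
y = 2 (y = 2*1⁴ = 2*1 = 2)
y*√(E + r(0)) = 2*√(-14 + (4 + 2*0)) = 2*√(-14 + (4 + 0)) = 2*√(-14 + 4) = 2*√(-10) = 2*(I*√10) = 2*I*√10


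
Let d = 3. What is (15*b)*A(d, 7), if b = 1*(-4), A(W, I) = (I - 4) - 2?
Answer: -60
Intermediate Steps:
A(W, I) = -6 + I (A(W, I) = (-4 + I) - 2 = -6 + I)
b = -4
(15*b)*A(d, 7) = (15*(-4))*(-6 + 7) = -60*1 = -60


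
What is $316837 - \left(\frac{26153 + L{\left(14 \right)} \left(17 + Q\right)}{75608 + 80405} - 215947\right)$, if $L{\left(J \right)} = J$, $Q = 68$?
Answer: $\frac{83121202849}{156013} \approx 5.3278 \cdot 10^{5}$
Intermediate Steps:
$316837 - \left(\frac{26153 + L{\left(14 \right)} \left(17 + Q\right)}{75608 + 80405} - 215947\right) = 316837 - \left(\frac{26153 + 14 \left(17 + 68\right)}{75608 + 80405} - 215947\right) = 316837 - \left(\frac{26153 + 14 \cdot 85}{156013} - 215947\right) = 316837 - \left(\left(26153 + 1190\right) \frac{1}{156013} - 215947\right) = 316837 - \left(27343 \cdot \frac{1}{156013} - 215947\right) = 316837 - \left(\frac{27343}{156013} - 215947\right) = 316837 - - \frac{33690511968}{156013} = 316837 + \frac{33690511968}{156013} = \frac{83121202849}{156013}$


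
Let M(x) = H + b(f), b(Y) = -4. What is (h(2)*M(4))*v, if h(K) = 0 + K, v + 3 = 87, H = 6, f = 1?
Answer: 336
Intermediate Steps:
v = 84 (v = -3 + 87 = 84)
h(K) = K
M(x) = 2 (M(x) = 6 - 4 = 2)
(h(2)*M(4))*v = (2*2)*84 = 4*84 = 336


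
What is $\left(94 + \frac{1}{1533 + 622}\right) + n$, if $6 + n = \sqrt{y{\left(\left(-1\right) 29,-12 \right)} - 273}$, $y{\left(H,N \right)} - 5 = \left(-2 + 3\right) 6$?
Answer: $\frac{189641}{2155} + i \sqrt{262} \approx 88.0 + 16.186 i$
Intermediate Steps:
$y{\left(H,N \right)} = 11$ ($y{\left(H,N \right)} = 5 + \left(-2 + 3\right) 6 = 5 + 1 \cdot 6 = 5 + 6 = 11$)
$n = -6 + i \sqrt{262}$ ($n = -6 + \sqrt{11 - 273} = -6 + \sqrt{-262} = -6 + i \sqrt{262} \approx -6.0 + 16.186 i$)
$\left(94 + \frac{1}{1533 + 622}\right) + n = \left(94 + \frac{1}{1533 + 622}\right) - \left(6 - i \sqrt{262}\right) = \left(94 + \frac{1}{2155}\right) - \left(6 - i \sqrt{262}\right) = \frac{202571}{2155} - \left(6 - i \sqrt{262}\right) = \frac{189641}{2155} + i \sqrt{262}$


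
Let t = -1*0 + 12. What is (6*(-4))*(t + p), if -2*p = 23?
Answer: -12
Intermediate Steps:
p = -23/2 (p = -½*23 = -23/2 ≈ -11.500)
t = 12 (t = 0 + 12 = 12)
(6*(-4))*(t + p) = (6*(-4))*(12 - 23/2) = -24*½ = -12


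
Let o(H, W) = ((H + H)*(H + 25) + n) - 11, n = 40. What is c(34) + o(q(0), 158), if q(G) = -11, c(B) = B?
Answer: -245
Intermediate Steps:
o(H, W) = 29 + 2*H*(25 + H) (o(H, W) = ((H + H)*(H + 25) + 40) - 11 = ((2*H)*(25 + H) + 40) - 11 = (2*H*(25 + H) + 40) - 11 = (40 + 2*H*(25 + H)) - 11 = 29 + 2*H*(25 + H))
c(34) + o(q(0), 158) = 34 + (29 + 2*(-11)**2 + 50*(-11)) = 34 + (29 + 2*121 - 550) = 34 + (29 + 242 - 550) = 34 - 279 = -245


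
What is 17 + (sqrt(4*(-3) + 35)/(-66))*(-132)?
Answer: 17 + 2*sqrt(23) ≈ 26.592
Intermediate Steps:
17 + (sqrt(4*(-3) + 35)/(-66))*(-132) = 17 + (sqrt(-12 + 35)*(-1/66))*(-132) = 17 + (sqrt(23)*(-1/66))*(-132) = 17 - sqrt(23)/66*(-132) = 17 + 2*sqrt(23)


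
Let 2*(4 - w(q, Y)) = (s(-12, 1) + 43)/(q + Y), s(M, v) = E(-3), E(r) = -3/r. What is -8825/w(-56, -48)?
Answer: -458900/219 ≈ -2095.4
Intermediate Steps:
s(M, v) = 1 (s(M, v) = -3/(-3) = -3*(-⅓) = 1)
w(q, Y) = 4 - 22/(Y + q) (w(q, Y) = 4 - (1 + 43)/(2*(q + Y)) = 4 - 22/(Y + q))
-8825/w(-56, -48) = -8825*(-48 - 56)/(2*(-11 + 2*(-48) + 2*(-56))) = -8825*(-52/(-11 - 96 - 112)) = -8825/(2*(-1/104)*(-219)) = -8825/219/52 = -8825*52/219 = -458900/219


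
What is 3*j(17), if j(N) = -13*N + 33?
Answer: -564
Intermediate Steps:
j(N) = 33 - 13*N
3*j(17) = 3*(33 - 13*17) = 3*(33 - 221) = 3*(-188) = -564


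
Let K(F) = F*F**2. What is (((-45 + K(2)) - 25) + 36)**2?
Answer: 676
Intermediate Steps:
K(F) = F**3
(((-45 + K(2)) - 25) + 36)**2 = (((-45 + 2**3) - 25) + 36)**2 = (((-45 + 8) - 25) + 36)**2 = ((-37 - 25) + 36)**2 = (-62 + 36)**2 = (-26)**2 = 676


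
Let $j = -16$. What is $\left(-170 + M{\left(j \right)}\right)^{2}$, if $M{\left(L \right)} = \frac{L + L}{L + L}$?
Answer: $28561$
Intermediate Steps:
$M{\left(L \right)} = 1$ ($M{\left(L \right)} = \frac{2 L}{2 L} = 2 L \frac{1}{2 L} = 1$)
$\left(-170 + M{\left(j \right)}\right)^{2} = \left(-170 + 1\right)^{2} = \left(-169\right)^{2} = 28561$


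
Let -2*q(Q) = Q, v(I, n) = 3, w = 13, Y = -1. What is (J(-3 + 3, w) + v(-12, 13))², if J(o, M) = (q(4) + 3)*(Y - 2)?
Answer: 0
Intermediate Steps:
q(Q) = -Q/2
J(o, M) = -3 (J(o, M) = (-½*4 + 3)*(-1 - 2) = (-2 + 3)*(-3) = 1*(-3) = -3)
(J(-3 + 3, w) + v(-12, 13))² = (-3 + 3)² = 0² = 0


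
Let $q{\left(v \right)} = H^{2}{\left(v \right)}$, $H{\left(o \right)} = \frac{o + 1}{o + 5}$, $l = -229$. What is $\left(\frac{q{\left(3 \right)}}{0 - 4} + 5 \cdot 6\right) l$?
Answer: $- \frac{109691}{16} \approx -6855.7$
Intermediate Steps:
$H{\left(o \right)} = \frac{1 + o}{5 + o}$
$q{\left(v \right)} = \frac{\left(1 + v\right)^{2}}{\left(5 + v\right)^{2}}$ ($q{\left(v \right)} = \left(\frac{1 + v}{5 + v}\right)^{2} = \frac{\left(1 + v\right)^{2}}{\left(5 + v\right)^{2}}$)
$\left(\frac{q{\left(3 \right)}}{0 - 4} + 5 \cdot 6\right) l = \left(\frac{\left(1 + 3\right)^{2} \frac{1}{\left(5 + 3\right)^{2}}}{0 - 4} + 5 \cdot 6\right) \left(-229\right) = \left(\frac{4^{2} \cdot \frac{1}{64}}{0 - 4} + 30\right) \left(-229\right) = \left(\frac{16 \cdot \frac{1}{64}}{-4} + 30\right) \left(-229\right) = \left(\frac{1}{4} \left(- \frac{1}{4}\right) + 30\right) \left(-229\right) = \left(- \frac{1}{16} + 30\right) \left(-229\right) = \frac{479}{16} \left(-229\right) = - \frac{109691}{16}$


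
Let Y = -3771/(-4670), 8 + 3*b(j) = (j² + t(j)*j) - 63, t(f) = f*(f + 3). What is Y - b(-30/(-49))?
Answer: 39389964067/1648262490 ≈ 23.898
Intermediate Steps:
t(f) = f*(3 + f)
b(j) = -71/3 + j²/3 + j²*(3 + j)/3 (b(j) = -8/3 + ((j² + (j*(3 + j))*j) - 63)/3 = -8/3 + ((j² + j²*(3 + j)) - 63)/3 = -8/3 + (-63 + j² + j²*(3 + j))/3 = -8/3 + (-21 + j²/3 + j²*(3 + j)/3) = -71/3 + j²/3 + j²*(3 + j)/3)
Y = 3771/4670 (Y = -3771*(-1/4670) = 3771/4670 ≈ 0.80750)
Y - b(-30/(-49)) = 3771/4670 - (-71/3 + (-30/(-49))³/3 + 4*(-30/(-49))²/3) = 3771/4670 - (-71/3 + (-30*(-1/49))³/3 + 4*(-30*(-1/49))²/3) = 3771/4670 - (-71/3 + (30/49)³/3 + 4*(30/49)²/3) = 3771/4670 - (-71/3 + (⅓)*(27000/117649) + (4/3)*(900/2401)) = 3771/4670 - (-71/3 + 9000/117649 + 1200/2401) = 3771/4670 - 1*(-8149679/352947) = 3771/4670 + 8149679/352947 = 39389964067/1648262490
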